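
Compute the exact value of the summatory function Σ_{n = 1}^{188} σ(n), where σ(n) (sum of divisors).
Σ_{n ≤ 188} σ(n) = 29110

Compute σ(n) for each 1 ≤ n ≤ 188: σ(1) = 1, σ(2) = 3, σ(3) = 4, σ(4) = 7, σ(5) = 6, σ(6) = 12, σ(7) = 8, σ(8) = 15, σ(9) = 13, σ(10) = 18, σ(11) = 12, σ(12) = 28, σ(13) = 14, σ(14) = 24, σ(15) = 24, σ(16) = 31, σ(17) = 18, σ(18) = 39, σ(19) = 20, σ(20) = 42, σ(21) = 32, σ(22) = 36, σ(23) = 24, σ(24) = 60, σ(25) = 31, σ(26) = 42, σ(27) = 40, σ(28) = 56, σ(29) = 30, σ(30) = 72, σ(31) = 32, σ(32) = 63, σ(33) = 48, σ(34) = 54, σ(35) = 48, σ(36) = 91, σ(37) = 38, σ(38) = 60, σ(39) = 56, σ(40) = 90, σ(41) = 42, σ(42) = 96, σ(43) = 44, σ(44) = 84, σ(45) = 78, σ(46) = 72, σ(47) = 48, σ(48) = 124, σ(49) = 57, σ(50) = 93, σ(51) = 72, σ(52) = 98, σ(53) = 54, σ(54) = 120, σ(55) = 72, σ(56) = 120, σ(57) = 80, σ(58) = 90, σ(59) = 60, σ(60) = 168, σ(61) = 62, σ(62) = 96, σ(63) = 104, σ(64) = 127, σ(65) = 84, σ(66) = 144, σ(67) = 68, σ(68) = 126, σ(69) = 96, σ(70) = 144, σ(71) = 72, σ(72) = 195, σ(73) = 74, σ(74) = 114, σ(75) = 124, σ(76) = 140, σ(77) = 96, σ(78) = 168, σ(79) = 80, σ(80) = 186, σ(81) = 121, σ(82) = 126, σ(83) = 84, σ(84) = 224, σ(85) = 108, σ(86) = 132, σ(87) = 120, σ(88) = 180, σ(89) = 90, σ(90) = 234, σ(91) = 112, σ(92) = 168, σ(93) = 128, σ(94) = 144, σ(95) = 120, σ(96) = 252, σ(97) = 98, σ(98) = 171, σ(99) = 156, σ(100) = 217, σ(101) = 102, σ(102) = 216, σ(103) = 104, σ(104) = 210, σ(105) = 192, σ(106) = 162, σ(107) = 108, σ(108) = 280, σ(109) = 110, σ(110) = 216, σ(111) = 152, σ(112) = 248, σ(113) = 114, σ(114) = 240, σ(115) = 144, σ(116) = 210, σ(117) = 182, σ(118) = 180, σ(119) = 144, σ(120) = 360, σ(121) = 133, σ(122) = 186, σ(123) = 168, σ(124) = 224, σ(125) = 156, σ(126) = 312, σ(127) = 128, σ(128) = 255, σ(129) = 176, σ(130) = 252, σ(131) = 132, σ(132) = 336, σ(133) = 160, σ(134) = 204, σ(135) = 240, σ(136) = 270, σ(137) = 138, σ(138) = 288, σ(139) = 140, σ(140) = 336, σ(141) = 192, σ(142) = 216, σ(143) = 168, σ(144) = 403, σ(145) = 180, σ(146) = 222, σ(147) = 228, σ(148) = 266, σ(149) = 150, σ(150) = 372, σ(151) = 152, σ(152) = 300, σ(153) = 234, σ(154) = 288, σ(155) = 192, σ(156) = 392, σ(157) = 158, σ(158) = 240, σ(159) = 216, σ(160) = 378, σ(161) = 192, σ(162) = 363, σ(163) = 164, σ(164) = 294, σ(165) = 288, σ(166) = 252, σ(167) = 168, σ(168) = 480, σ(169) = 183, σ(170) = 324, σ(171) = 260, σ(172) = 308, σ(173) = 174, σ(174) = 360, σ(175) = 248, σ(176) = 372, σ(177) = 240, σ(178) = 270, σ(179) = 180, σ(180) = 546, σ(181) = 182, σ(182) = 336, σ(183) = 248, σ(184) = 360, σ(185) = 228, σ(186) = 384, σ(187) = 216, σ(188) = 336. Summing all 188 values: 29110. (Average order: Σ_{n ≤ x} σ(n) ~ (π²/12) x². For x = 188, (π²/12)·188² ≈ 29069.27.)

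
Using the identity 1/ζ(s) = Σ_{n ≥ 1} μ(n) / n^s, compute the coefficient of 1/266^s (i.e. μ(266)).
μ(266) = -1

Factor n = 266 = 2 · 7 · 19. μ(n) = 0 if any exponent ≥ 2 (not squarefree); otherwise μ(n) = (−1)^{ω(n)} where ω(n) is the number of distinct prime factors. Applying: μ(266) = -1.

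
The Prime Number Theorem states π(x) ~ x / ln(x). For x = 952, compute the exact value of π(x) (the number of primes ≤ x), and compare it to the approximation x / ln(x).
π(952) = 161;  x/ln(x) ≈ 138.80;  relative error ≈ 13.79%.

Directly count primes up to 952: π(952) = 161. The PNT approximation gives 952/ln(952) ≈ 952/6.85857 ≈ 138.80. Relative error (π(x) − x/ln(x)) / π(x) ≈ 13.79%; the approximation is known to undercount slightly (Li(x) is a better estimate).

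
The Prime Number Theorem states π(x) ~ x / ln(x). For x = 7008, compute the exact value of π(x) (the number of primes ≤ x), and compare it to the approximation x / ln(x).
π(7008) = 901;  x/ln(x) ≈ 791.43;  relative error ≈ 12.16%.

Directly count primes up to 7008: π(7008) = 901. The PNT approximation gives 7008/ln(7008) ≈ 7008/8.85481 ≈ 791.43. Relative error (π(x) − x/ln(x)) / π(x) ≈ 12.16%; the approximation is known to undercount slightly (Li(x) is a better estimate).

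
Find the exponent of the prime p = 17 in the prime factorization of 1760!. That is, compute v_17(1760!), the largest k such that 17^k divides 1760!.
v_17(1760!) = 109

Legendre's formula: v_p(n!) = Σ_{k ≥ 1} ⌊n / p^k⌋. For p = 17, n = 1760, the terms are:
  ⌊1760/17^1⌋ = ⌊1760/17⌋ = 103
  ⌊1760/17^2⌋ = ⌊1760/289⌋ = 6
(the next term ⌊1760/17^3⌋ = 0, terminating the sum). Summing: v_17(1760!) = 103 + 6 = 109.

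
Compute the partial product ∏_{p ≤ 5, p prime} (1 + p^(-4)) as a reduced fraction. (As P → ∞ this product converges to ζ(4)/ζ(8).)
∏ = 218161/202500

The primes p ≤ 5 are [2, 3, 5]. For each, (1 + 1/p^4) = (p^4 + 1)/p^4. Multiplying these fractions over p ∈ [2, 3, 5] gives 218161/202500. (In the limit P → ∞ this tends to ζ(4)/ζ(8).)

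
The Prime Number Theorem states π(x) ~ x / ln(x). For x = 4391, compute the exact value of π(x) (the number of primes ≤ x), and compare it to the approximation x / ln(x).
π(4391) = 598;  x/ln(x) ≈ 523.53;  relative error ≈ 12.45%.

Directly count primes up to 4391: π(4391) = 598. The PNT approximation gives 4391/ln(4391) ≈ 4391/8.38731 ≈ 523.53. Relative error (π(x) − x/ln(x)) / π(x) ≈ 12.45%; the approximation is known to undercount slightly (Li(x) is a better estimate).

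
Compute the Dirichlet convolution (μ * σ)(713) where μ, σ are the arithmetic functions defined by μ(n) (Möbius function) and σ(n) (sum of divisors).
(μ * σ)(713) = 713

Divisors of 713: [1, 23, 31, 713]. For each d | 713:
  d = 1: μ(1) · σ(713/1) = 1 · 768 = 768
  d = 23: μ(23) · σ(713/23) = -1 · 32 = -32
  d = 31: μ(31) · σ(713/31) = -1 · 24 = -24
  d = 713: μ(713) · σ(713/713) = 1 · 1 = 1
Summing: (μ * σ)(713) = 768 + -32 + -24 + 1 = 713.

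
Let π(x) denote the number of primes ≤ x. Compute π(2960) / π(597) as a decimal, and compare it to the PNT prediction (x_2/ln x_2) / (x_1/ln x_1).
π(2960)/π(597) = 426/108 ≈ 3.9444;  PNT prediction ≈ 3.9650.

π(597) = 108 and π(2960) = 426, so π(2960)/π(597) ≈ 3.9444. The PNT-predicted ratio is (2960/ln(2960)) / (597/ln(597)) ≈ 3.9650. The two agree to within a few percent, as expected.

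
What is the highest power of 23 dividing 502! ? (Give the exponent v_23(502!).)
v_23(502!) = 21

Legendre's formula: v_p(n!) = Σ_{k ≥ 1} ⌊n / p^k⌋. For p = 23, n = 502, the terms are:
  ⌊502/23^1⌋ = ⌊502/23⌋ = 21
(the next term ⌊502/23^2⌋ = 0, terminating the sum). Summing: v_23(502!) = 21 = 21.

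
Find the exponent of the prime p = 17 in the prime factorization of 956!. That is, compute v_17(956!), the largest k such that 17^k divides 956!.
v_17(956!) = 59

Legendre's formula: v_p(n!) = Σ_{k ≥ 1} ⌊n / p^k⌋. For p = 17, n = 956, the terms are:
  ⌊956/17^1⌋ = ⌊956/17⌋ = 56
  ⌊956/17^2⌋ = ⌊956/289⌋ = 3
(the next term ⌊956/17^3⌋ = 0, terminating the sum). Summing: v_17(956!) = 56 + 3 = 59.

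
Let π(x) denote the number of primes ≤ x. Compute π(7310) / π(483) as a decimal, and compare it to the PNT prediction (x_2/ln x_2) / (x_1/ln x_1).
π(7310)/π(483) = 932/92 ≈ 10.1304;  PNT prediction ≈ 10.5128.

π(483) = 92 and π(7310) = 932, so π(7310)/π(483) ≈ 10.1304. The PNT-predicted ratio is (7310/ln(7310)) / (483/ln(483)) ≈ 10.5128. The two agree to within a few percent, as expected.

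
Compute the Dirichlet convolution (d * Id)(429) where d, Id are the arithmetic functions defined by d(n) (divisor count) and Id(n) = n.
(d * Id)(429) = 975

Divisors of 429: [1, 3, 11, 13, 33, 39, 143, 429]. For each d | 429:
  d = 1: d(1) · Id(429/1) = 1 · 429 = 429
  d = 3: d(3) · Id(429/3) = 2 · 143 = 286
  d = 11: d(11) · Id(429/11) = 2 · 39 = 78
  d = 13: d(13) · Id(429/13) = 2 · 33 = 66
  d = 33: d(33) · Id(429/33) = 4 · 13 = 52
  d = 39: d(39) · Id(429/39) = 4 · 11 = 44
  d = 143: d(143) · Id(429/143) = 4 · 3 = 12
  d = 429: d(429) · Id(429/429) = 8 · 1 = 8
Summing: (d * Id)(429) = 429 + 286 + 78 + 66 + 52 + 44 + 12 + 8 = 975.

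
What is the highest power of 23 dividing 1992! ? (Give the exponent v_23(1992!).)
v_23(1992!) = 89

Legendre's formula: v_p(n!) = Σ_{k ≥ 1} ⌊n / p^k⌋. For p = 23, n = 1992, the terms are:
  ⌊1992/23^1⌋ = ⌊1992/23⌋ = 86
  ⌊1992/23^2⌋ = ⌊1992/529⌋ = 3
(the next term ⌊1992/23^3⌋ = 0, terminating the sum). Summing: v_23(1992!) = 86 + 3 = 89.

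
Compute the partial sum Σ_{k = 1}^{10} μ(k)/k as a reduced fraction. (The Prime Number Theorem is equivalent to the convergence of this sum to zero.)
Σ μ(k)/k = 19/210

Values of μ(k) for 1 ≤ k ≤ 10: μ(1) = 1, μ(2) = -1, μ(3) = -1, μ(5) = -1, μ(6) = 1, μ(7) = -1, μ(10) = 1, with μ = 0 on non-squarefree integers. Summing μ(k)/k for k where μ(k) ≠ 0 gives 19/210 ≈ 0.0905. (PNT ⟺ this sum → 0 as n → ∞.)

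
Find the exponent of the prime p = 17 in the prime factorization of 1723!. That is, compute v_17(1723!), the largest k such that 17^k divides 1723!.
v_17(1723!) = 106

Legendre's formula: v_p(n!) = Σ_{k ≥ 1} ⌊n / p^k⌋. For p = 17, n = 1723, the terms are:
  ⌊1723/17^1⌋ = ⌊1723/17⌋ = 101
  ⌊1723/17^2⌋ = ⌊1723/289⌋ = 5
(the next term ⌊1723/17^3⌋ = 0, terminating the sum). Summing: v_17(1723!) = 101 + 5 = 106.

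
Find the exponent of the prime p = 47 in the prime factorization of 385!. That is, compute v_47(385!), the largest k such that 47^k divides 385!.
v_47(385!) = 8

Legendre's formula: v_p(n!) = Σ_{k ≥ 1} ⌊n / p^k⌋. For p = 47, n = 385, the terms are:
  ⌊385/47^1⌋ = ⌊385/47⌋ = 8
(the next term ⌊385/47^2⌋ = 0, terminating the sum). Summing: v_47(385!) = 8 = 8.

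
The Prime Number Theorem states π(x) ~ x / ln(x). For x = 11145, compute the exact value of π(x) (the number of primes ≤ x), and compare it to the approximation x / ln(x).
π(11145) = 1349;  x/ln(x) ≈ 1195.98;  relative error ≈ 11.34%.

Directly count primes up to 11145: π(11145) = 1349. The PNT approximation gives 11145/ln(11145) ≈ 11145/9.31875 ≈ 1195.98. Relative error (π(x) − x/ln(x)) / π(x) ≈ 11.34%; the approximation is known to undercount slightly (Li(x) is a better estimate).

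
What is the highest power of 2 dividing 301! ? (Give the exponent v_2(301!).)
v_2(301!) = 296

Legendre's formula: v_p(n!) = Σ_{k ≥ 1} ⌊n / p^k⌋. For p = 2, n = 301, the terms are:
  ⌊301/2^1⌋ = ⌊301/2⌋ = 150
  ⌊301/2^2⌋ = ⌊301/4⌋ = 75
  ⌊301/2^3⌋ = ⌊301/8⌋ = 37
  ⌊301/2^4⌋ = ⌊301/16⌋ = 18
  ⌊301/2^5⌋ = ⌊301/32⌋ = 9
  ⌊301/2^6⌋ = ⌊301/64⌋ = 4
  ⌊301/2^7⌋ = ⌊301/128⌋ = 2
  ⌊301/2^8⌋ = ⌊301/256⌋ = 1
(the next term ⌊301/2^9⌋ = 0, terminating the sum). Summing: v_2(301!) = 150 + 75 + 37 + 18 + 9 + 4 + 2 + 1 = 296.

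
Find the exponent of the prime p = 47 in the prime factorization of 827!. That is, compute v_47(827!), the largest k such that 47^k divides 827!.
v_47(827!) = 17

Legendre's formula: v_p(n!) = Σ_{k ≥ 1} ⌊n / p^k⌋. For p = 47, n = 827, the terms are:
  ⌊827/47^1⌋ = ⌊827/47⌋ = 17
(the next term ⌊827/47^2⌋ = 0, terminating the sum). Summing: v_47(827!) = 17 = 17.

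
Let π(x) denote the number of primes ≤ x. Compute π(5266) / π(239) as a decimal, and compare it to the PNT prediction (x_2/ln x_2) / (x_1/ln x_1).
π(5266)/π(239) = 698/52 ≈ 13.4231;  PNT prediction ≈ 14.0816.

π(239) = 52 and π(5266) = 698, so π(5266)/π(239) ≈ 13.4231. The PNT-predicted ratio is (5266/ln(5266)) / (239/ln(239)) ≈ 14.0816. The two agree to within a few percent, as expected.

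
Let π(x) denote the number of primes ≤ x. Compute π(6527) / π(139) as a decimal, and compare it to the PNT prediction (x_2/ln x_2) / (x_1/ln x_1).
π(6527)/π(139) = 843/34 ≈ 24.7941;  PNT prediction ≈ 26.3792.

π(139) = 34 and π(6527) = 843, so π(6527)/π(139) ≈ 24.7941. The PNT-predicted ratio is (6527/ln(6527)) / (139/ln(139)) ≈ 26.3792. The two agree to within a few percent, as expected.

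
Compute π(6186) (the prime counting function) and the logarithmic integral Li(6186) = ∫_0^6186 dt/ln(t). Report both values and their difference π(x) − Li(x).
π(6186) = 804;  Li(6186) ≈ 821.76;  π(x) − Li(x) ≈ -17.76.

Direct count of primes ≤ 6186 gives π(6186) = 804. Numerical evaluation of the logarithmic integral gives Li(6186) ≈ 821.76. The difference π(x) − Li(x) ≈ -17.76 is typically negative for small/moderate x (Li(x) overestimates), though Littlewood's theorem shows this sign changes infinitely often.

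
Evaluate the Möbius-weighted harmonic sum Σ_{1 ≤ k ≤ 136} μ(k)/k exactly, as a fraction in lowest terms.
Σ μ(k)/k = 1798157260399775266990045811129040783798487774562/262948239526313870385685898536205956450305483726315

Values of μ(k) for 1 ≤ k ≤ 136: μ(1) = 1, μ(2) = -1, μ(3) = -1, μ(5) = -1, μ(6) = 1, μ(7) = -1, μ(10) = 1, μ(11) = -1, μ(13) = -1, μ(14) = 1, μ(15) = 1, μ(17) = -1, μ(19) = -1, μ(21) = 1, μ(22) = 1, μ(23) = -1, μ(26) = 1, μ(29) = -1, μ(30) = -1, μ(31) = -1, μ(33) = 1, μ(34) = 1, μ(35) = 1, μ(37) = -1, μ(38) = 1, μ(39) = 1, μ(41) = -1, μ(42) = -1, μ(43) = -1, μ(46) = 1, μ(47) = -1, μ(51) = 1, μ(53) = -1, μ(55) = 1, μ(57) = 1, μ(58) = 1, μ(59) = -1, μ(61) = -1, μ(62) = 1, μ(65) = 1, μ(66) = -1, μ(67) = -1, μ(69) = 1, μ(70) = -1, μ(71) = -1, μ(73) = -1, μ(74) = 1, μ(77) = 1, μ(78) = -1, μ(79) = -1, μ(82) = 1, μ(83) = -1, μ(85) = 1, μ(86) = 1, μ(87) = 1, μ(89) = -1, μ(91) = 1, μ(93) = 1, μ(94) = 1, μ(95) = 1, μ(97) = -1, μ(101) = -1, μ(102) = -1, μ(103) = -1, μ(105) = -1, μ(106) = 1, μ(107) = -1, μ(109) = -1, μ(110) = -1, μ(111) = 1, μ(113) = -1, μ(114) = -1, μ(115) = 1, μ(118) = 1, μ(119) = 1, μ(122) = 1, μ(123) = 1, μ(127) = -1, μ(129) = 1, μ(130) = -1, μ(131) = -1, μ(133) = 1, μ(134) = 1, with μ = 0 on non-squarefree integers. Summing μ(k)/k for k where μ(k) ≠ 0 gives 1798157260399775266990045811129040783798487774562/262948239526313870385685898536205956450305483726315 ≈ 0.0068. (PNT ⟺ this sum → 0 as n → ∞.)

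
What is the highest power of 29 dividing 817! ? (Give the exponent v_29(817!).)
v_29(817!) = 28

Legendre's formula: v_p(n!) = Σ_{k ≥ 1} ⌊n / p^k⌋. For p = 29, n = 817, the terms are:
  ⌊817/29^1⌋ = ⌊817/29⌋ = 28
(the next term ⌊817/29^2⌋ = 0, terminating the sum). Summing: v_29(817!) = 28 = 28.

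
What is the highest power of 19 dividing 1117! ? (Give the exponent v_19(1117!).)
v_19(1117!) = 61

Legendre's formula: v_p(n!) = Σ_{k ≥ 1} ⌊n / p^k⌋. For p = 19, n = 1117, the terms are:
  ⌊1117/19^1⌋ = ⌊1117/19⌋ = 58
  ⌊1117/19^2⌋ = ⌊1117/361⌋ = 3
(the next term ⌊1117/19^3⌋ = 0, terminating the sum). Summing: v_19(1117!) = 58 + 3 = 61.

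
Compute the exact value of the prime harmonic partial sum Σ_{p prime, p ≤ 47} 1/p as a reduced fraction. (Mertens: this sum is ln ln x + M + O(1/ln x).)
Σ 1/p = 1021729465586766997/614889782588491410

π(47) = 15, so the primes ≤ 47 are [2, 3, 5, 7, 11, 13, 17, 19, 23, 29, 31, 37, 41, 43, 47]. Summing 1/p over these primes: 1021729465586766997/614889782588491410 ≈ 1.6616. Mertens estimate ln ln(47) + 0.2615 ≈ 1.6096.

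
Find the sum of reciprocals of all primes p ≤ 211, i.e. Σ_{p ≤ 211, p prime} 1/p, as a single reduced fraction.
Σ 1/p = 3215488142498485484492183158345029261034221047849345857469577412562094716564064084247/1645783550795210387735581011435590727981167322669649249414629852197255934130751870910

π(211) = 47, so the primes ≤ 211 are [2, 3, 5, 7, 11, 13, 17, 19, 23, 29, 31, 37, 41, 43, 47, 53, 59, 61, 67, 71, 73, 79, 83, 89, 97, 101, 103, 107, 109, 113, 127, 131, 137, 139, 149, 151, 157, 163, 167, 173, 179, 181, 191, 193, 197, 199, 211]. Summing 1/p over these primes: 3215488142498485484492183158345029261034221047849345857469577412562094716564064084247/1645783550795210387735581011435590727981167322669649249414629852197255934130751870910 ≈ 1.9538. Mertens estimate ln ln(211) + 0.2615 ≈ 1.9389.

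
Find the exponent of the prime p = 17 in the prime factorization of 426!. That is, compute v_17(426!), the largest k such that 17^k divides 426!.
v_17(426!) = 26

Legendre's formula: v_p(n!) = Σ_{k ≥ 1} ⌊n / p^k⌋. For p = 17, n = 426, the terms are:
  ⌊426/17^1⌋ = ⌊426/17⌋ = 25
  ⌊426/17^2⌋ = ⌊426/289⌋ = 1
(the next term ⌊426/17^3⌋ = 0, terminating the sum). Summing: v_17(426!) = 25 + 1 = 26.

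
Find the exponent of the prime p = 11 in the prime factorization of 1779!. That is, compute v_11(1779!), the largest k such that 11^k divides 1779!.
v_11(1779!) = 176

Legendre's formula: v_p(n!) = Σ_{k ≥ 1} ⌊n / p^k⌋. For p = 11, n = 1779, the terms are:
  ⌊1779/11^1⌋ = ⌊1779/11⌋ = 161
  ⌊1779/11^2⌋ = ⌊1779/121⌋ = 14
  ⌊1779/11^3⌋ = ⌊1779/1331⌋ = 1
(the next term ⌊1779/11^4⌋ = 0, terminating the sum). Summing: v_11(1779!) = 161 + 14 + 1 = 176.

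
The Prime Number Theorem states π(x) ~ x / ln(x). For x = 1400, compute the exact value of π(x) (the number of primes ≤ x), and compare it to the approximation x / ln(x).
π(1400) = 222;  x/ln(x) ≈ 193.26;  relative error ≈ 12.95%.

Directly count primes up to 1400: π(1400) = 222. The PNT approximation gives 1400/ln(1400) ≈ 1400/7.24423 ≈ 193.26. Relative error (π(x) − x/ln(x)) / π(x) ≈ 12.95%; the approximation is known to undercount slightly (Li(x) is a better estimate).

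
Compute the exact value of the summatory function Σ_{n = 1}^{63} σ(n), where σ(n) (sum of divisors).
Σ_{n ≤ 63} σ(n) = 3276

Compute σ(n) for each 1 ≤ n ≤ 63: σ(1) = 1, σ(2) = 3, σ(3) = 4, σ(4) = 7, σ(5) = 6, σ(6) = 12, σ(7) = 8, σ(8) = 15, σ(9) = 13, σ(10) = 18, σ(11) = 12, σ(12) = 28, σ(13) = 14, σ(14) = 24, σ(15) = 24, σ(16) = 31, σ(17) = 18, σ(18) = 39, σ(19) = 20, σ(20) = 42, σ(21) = 32, σ(22) = 36, σ(23) = 24, σ(24) = 60, σ(25) = 31, σ(26) = 42, σ(27) = 40, σ(28) = 56, σ(29) = 30, σ(30) = 72, σ(31) = 32, σ(32) = 63, σ(33) = 48, σ(34) = 54, σ(35) = 48, σ(36) = 91, σ(37) = 38, σ(38) = 60, σ(39) = 56, σ(40) = 90, σ(41) = 42, σ(42) = 96, σ(43) = 44, σ(44) = 84, σ(45) = 78, σ(46) = 72, σ(47) = 48, σ(48) = 124, σ(49) = 57, σ(50) = 93, σ(51) = 72, σ(52) = 98, σ(53) = 54, σ(54) = 120, σ(55) = 72, σ(56) = 120, σ(57) = 80, σ(58) = 90, σ(59) = 60, σ(60) = 168, σ(61) = 62, σ(62) = 96, σ(63) = 104. Summing all 63 values: 3276. (Average order: Σ_{n ≤ x} σ(n) ~ (π²/12) x². For x = 63, (π²/12)·63² ≈ 3264.37.)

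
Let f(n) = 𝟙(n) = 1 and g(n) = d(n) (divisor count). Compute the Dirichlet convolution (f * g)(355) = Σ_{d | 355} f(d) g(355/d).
(𝟙 * d)(355) = 9

Divisors of 355: [1, 5, 71, 355]. For each d | 355:
  d = 1: 𝟙(1) · d(355/1) = 1 · 4 = 4
  d = 5: 𝟙(5) · d(355/5) = 1 · 2 = 2
  d = 71: 𝟙(71) · d(355/71) = 1 · 2 = 2
  d = 355: 𝟙(355) · d(355/355) = 1 · 1 = 1
Summing: (𝟙 * d)(355) = 4 + 2 + 2 + 1 = 9.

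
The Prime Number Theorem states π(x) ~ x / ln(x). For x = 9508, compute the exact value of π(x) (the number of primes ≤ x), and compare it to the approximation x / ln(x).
π(9508) = 1177;  x/ln(x) ≈ 1038.00;  relative error ≈ 11.81%.

Directly count primes up to 9508: π(9508) = 1177. The PNT approximation gives 9508/ln(9508) ≈ 9508/9.15989 ≈ 1038.00. Relative error (π(x) − x/ln(x)) / π(x) ≈ 11.81%; the approximation is known to undercount slightly (Li(x) is a better estimate).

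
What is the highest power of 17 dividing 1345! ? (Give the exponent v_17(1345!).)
v_17(1345!) = 83

Legendre's formula: v_p(n!) = Σ_{k ≥ 1} ⌊n / p^k⌋. For p = 17, n = 1345, the terms are:
  ⌊1345/17^1⌋ = ⌊1345/17⌋ = 79
  ⌊1345/17^2⌋ = ⌊1345/289⌋ = 4
(the next term ⌊1345/17^3⌋ = 0, terminating the sum). Summing: v_17(1345!) = 79 + 4 = 83.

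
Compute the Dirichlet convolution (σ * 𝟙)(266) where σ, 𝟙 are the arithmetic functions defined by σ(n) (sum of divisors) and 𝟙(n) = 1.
(σ * 𝟙)(266) = 756

Divisors of 266: [1, 2, 7, 14, 19, 38, 133, 266]. For each d | 266:
  d = 1: σ(1) · 𝟙(266/1) = 1 · 1 = 1
  d = 2: σ(2) · 𝟙(266/2) = 3 · 1 = 3
  d = 7: σ(7) · 𝟙(266/7) = 8 · 1 = 8
  d = 14: σ(14) · 𝟙(266/14) = 24 · 1 = 24
  d = 19: σ(19) · 𝟙(266/19) = 20 · 1 = 20
  d = 38: σ(38) · 𝟙(266/38) = 60 · 1 = 60
  d = 133: σ(133) · 𝟙(266/133) = 160 · 1 = 160
  d = 266: σ(266) · 𝟙(266/266) = 480 · 1 = 480
Summing: (σ * 𝟙)(266) = 1 + 3 + 8 + 24 + 20 + 60 + 160 + 480 = 756.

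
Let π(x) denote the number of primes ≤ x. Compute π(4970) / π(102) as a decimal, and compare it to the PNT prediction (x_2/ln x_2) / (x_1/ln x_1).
π(4970)/π(102) = 665/26 ≈ 25.5769;  PNT prediction ≈ 26.4774.

π(102) = 26 and π(4970) = 665, so π(4970)/π(102) ≈ 25.5769. The PNT-predicted ratio is (4970/ln(4970)) / (102/ln(102)) ≈ 26.4774. The two agree to within a few percent, as expected.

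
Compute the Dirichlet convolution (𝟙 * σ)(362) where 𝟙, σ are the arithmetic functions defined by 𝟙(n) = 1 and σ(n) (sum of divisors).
(𝟙 * σ)(362) = 732

Divisors of 362: [1, 2, 181, 362]. For each d | 362:
  d = 1: 𝟙(1) · σ(362/1) = 1 · 546 = 546
  d = 2: 𝟙(2) · σ(362/2) = 1 · 182 = 182
  d = 181: 𝟙(181) · σ(362/181) = 1 · 3 = 3
  d = 362: 𝟙(362) · σ(362/362) = 1 · 1 = 1
Summing: (𝟙 * σ)(362) = 546 + 182 + 3 + 1 = 732.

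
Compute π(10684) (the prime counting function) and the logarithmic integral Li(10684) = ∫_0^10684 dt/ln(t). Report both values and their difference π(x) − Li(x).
π(10684) = 1302;  Li(10684) ≈ 1320.13;  π(x) − Li(x) ≈ -18.13.

Direct count of primes ≤ 10684 gives π(10684) = 1302. Numerical evaluation of the logarithmic integral gives Li(10684) ≈ 1320.13. The difference π(x) − Li(x) ≈ -18.13 is typically negative for small/moderate x (Li(x) overestimates), though Littlewood's theorem shows this sign changes infinitely often.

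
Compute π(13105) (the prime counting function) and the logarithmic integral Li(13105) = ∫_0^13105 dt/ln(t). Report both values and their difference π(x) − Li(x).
π(13105) = 1559;  Li(13105) ≈ 1578.19;  π(x) − Li(x) ≈ -19.19.

Direct count of primes ≤ 13105 gives π(13105) = 1559. Numerical evaluation of the logarithmic integral gives Li(13105) ≈ 1578.19. The difference π(x) − Li(x) ≈ -19.19 is typically negative for small/moderate x (Li(x) overestimates), though Littlewood's theorem shows this sign changes infinitely often.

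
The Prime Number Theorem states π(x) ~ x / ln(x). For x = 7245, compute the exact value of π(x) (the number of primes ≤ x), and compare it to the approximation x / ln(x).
π(7245) = 926;  x/ln(x) ≈ 815.14;  relative error ≈ 11.97%.

Directly count primes up to 7245: π(7245) = 926. The PNT approximation gives 7245/ln(7245) ≈ 7245/8.88807 ≈ 815.14. Relative error (π(x) − x/ln(x)) / π(x) ≈ 11.97%; the approximation is known to undercount slightly (Li(x) is a better estimate).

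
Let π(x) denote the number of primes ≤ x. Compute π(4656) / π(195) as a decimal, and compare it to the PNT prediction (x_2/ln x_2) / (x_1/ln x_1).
π(4656)/π(195) = 629/44 ≈ 14.2955;  PNT prediction ≈ 14.9070.

π(195) = 44 and π(4656) = 629, so π(4656)/π(195) ≈ 14.2955. The PNT-predicted ratio is (4656/ln(4656)) / (195/ln(195)) ≈ 14.9070. The two agree to within a few percent, as expected.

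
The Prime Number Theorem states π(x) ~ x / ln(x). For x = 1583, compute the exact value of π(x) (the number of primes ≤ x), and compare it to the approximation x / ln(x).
π(1583) = 250;  x/ln(x) ≈ 214.87;  relative error ≈ 14.05%.

Directly count primes up to 1583: π(1583) = 250. The PNT approximation gives 1583/ln(1583) ≈ 1583/7.36708 ≈ 214.87. Relative error (π(x) − x/ln(x)) / π(x) ≈ 14.05%; the approximation is known to undercount slightly (Li(x) is a better estimate).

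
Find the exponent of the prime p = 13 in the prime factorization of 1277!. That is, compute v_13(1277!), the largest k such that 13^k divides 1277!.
v_13(1277!) = 105

Legendre's formula: v_p(n!) = Σ_{k ≥ 1} ⌊n / p^k⌋. For p = 13, n = 1277, the terms are:
  ⌊1277/13^1⌋ = ⌊1277/13⌋ = 98
  ⌊1277/13^2⌋ = ⌊1277/169⌋ = 7
(the next term ⌊1277/13^3⌋ = 0, terminating the sum). Summing: v_13(1277!) = 98 + 7 = 105.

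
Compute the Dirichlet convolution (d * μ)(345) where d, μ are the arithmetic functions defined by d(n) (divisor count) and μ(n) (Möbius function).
(d * μ)(345) = 1

Divisors of 345: [1, 3, 5, 15, 23, 69, 115, 345]. For each d | 345:
  d = 1: d(1) · μ(345/1) = 1 · -1 = -1
  d = 3: d(3) · μ(345/3) = 2 · 1 = 2
  d = 5: d(5) · μ(345/5) = 2 · 1 = 2
  d = 15: d(15) · μ(345/15) = 4 · -1 = -4
  d = 23: d(23) · μ(345/23) = 2 · 1 = 2
  d = 69: d(69) · μ(345/69) = 4 · -1 = -4
  d = 115: d(115) · μ(345/115) = 4 · -1 = -4
  d = 345: d(345) · μ(345/345) = 8 · 1 = 8
Summing: (d * μ)(345) = -1 + 2 + 2 + -4 + 2 + -4 + -4 + 8 = 1.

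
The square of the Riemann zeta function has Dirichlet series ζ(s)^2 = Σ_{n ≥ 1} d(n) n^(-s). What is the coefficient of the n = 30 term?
d(30) = 8

ζ(s)^2 = (Σ 1/m^s)(Σ 1/k^s). The coefficient of 1/n^s in the product is the number of ordered pairs (m, k) with mk = n, which equals d(n). For n = 30, divisors are [1, 2, 3, 5, 6, 10, 15, 30], so d(30) = 8.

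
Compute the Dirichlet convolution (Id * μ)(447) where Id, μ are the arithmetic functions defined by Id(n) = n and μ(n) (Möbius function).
(Id * μ)(447) = 296

Divisors of 447: [1, 3, 149, 447]. For each d | 447:
  d = 1: Id(1) · μ(447/1) = 1 · 1 = 1
  d = 3: Id(3) · μ(447/3) = 3 · -1 = -3
  d = 149: Id(149) · μ(447/149) = 149 · -1 = -149
  d = 447: Id(447) · μ(447/447) = 447 · 1 = 447
Summing: (Id * μ)(447) = 1 + -3 + -149 + 447 = 296.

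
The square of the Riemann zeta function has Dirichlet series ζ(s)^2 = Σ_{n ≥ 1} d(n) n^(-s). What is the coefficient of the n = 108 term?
d(108) = 12

ζ(s)^2 = (Σ 1/m^s)(Σ 1/k^s). The coefficient of 1/n^s in the product is the number of ordered pairs (m, k) with mk = n, which equals d(n). For n = 108, divisors are [1, 2, 3, 4, 6, 9, 12, 18, 27, 36, 54, 108], so d(108) = 12.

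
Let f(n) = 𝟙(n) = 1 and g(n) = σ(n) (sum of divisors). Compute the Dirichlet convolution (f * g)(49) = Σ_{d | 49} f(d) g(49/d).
(𝟙 * σ)(49) = 66

Divisors of 49: [1, 7, 49]. For each d | 49:
  d = 1: 𝟙(1) · σ(49/1) = 1 · 57 = 57
  d = 7: 𝟙(7) · σ(49/7) = 1 · 8 = 8
  d = 49: 𝟙(49) · σ(49/49) = 1 · 1 = 1
Summing: (𝟙 * σ)(49) = 57 + 8 + 1 = 66.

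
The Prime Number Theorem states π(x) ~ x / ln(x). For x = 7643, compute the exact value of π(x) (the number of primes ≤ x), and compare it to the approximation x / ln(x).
π(7643) = 970;  x/ln(x) ≈ 854.77;  relative error ≈ 11.88%.

Directly count primes up to 7643: π(7643) = 970. The PNT approximation gives 7643/ln(7643) ≈ 7643/8.94155 ≈ 854.77. Relative error (π(x) − x/ln(x)) / π(x) ≈ 11.88%; the approximation is known to undercount slightly (Li(x) is a better estimate).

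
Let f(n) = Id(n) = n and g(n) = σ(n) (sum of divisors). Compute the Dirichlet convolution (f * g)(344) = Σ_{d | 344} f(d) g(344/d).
(Id * σ)(344) = 4263

Divisors of 344: [1, 2, 4, 8, 43, 86, 172, 344]. For each d | 344:
  d = 1: Id(1) · σ(344/1) = 1 · 660 = 660
  d = 2: Id(2) · σ(344/2) = 2 · 308 = 616
  d = 4: Id(4) · σ(344/4) = 4 · 132 = 528
  d = 8: Id(8) · σ(344/8) = 8 · 44 = 352
  d = 43: Id(43) · σ(344/43) = 43 · 15 = 645
  d = 86: Id(86) · σ(344/86) = 86 · 7 = 602
  d = 172: Id(172) · σ(344/172) = 172 · 3 = 516
  d = 344: Id(344) · σ(344/344) = 344 · 1 = 344
Summing: (Id * σ)(344) = 660 + 616 + 528 + 352 + 645 + 602 + 516 + 344 = 4263.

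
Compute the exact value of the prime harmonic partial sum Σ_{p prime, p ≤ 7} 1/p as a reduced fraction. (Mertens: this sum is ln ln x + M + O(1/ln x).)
Σ 1/p = 247/210

π(7) = 4, so the primes ≤ 7 are [2, 3, 5, 7]. Summing 1/p over these primes: 247/210 ≈ 1.1762. Mertens estimate ln ln(7) + 0.2615 ≈ 0.9272.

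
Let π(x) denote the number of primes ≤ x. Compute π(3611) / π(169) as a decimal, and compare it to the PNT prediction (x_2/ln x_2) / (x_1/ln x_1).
π(3611)/π(169) = 504/39 ≈ 12.9231;  PNT prediction ≈ 13.3805.

π(169) = 39 and π(3611) = 504, so π(3611)/π(169) ≈ 12.9231. The PNT-predicted ratio is (3611/ln(3611)) / (169/ln(169)) ≈ 13.3805. The two agree to within a few percent, as expected.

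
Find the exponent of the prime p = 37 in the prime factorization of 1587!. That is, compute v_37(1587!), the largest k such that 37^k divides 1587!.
v_37(1587!) = 43

Legendre's formula: v_p(n!) = Σ_{k ≥ 1} ⌊n / p^k⌋. For p = 37, n = 1587, the terms are:
  ⌊1587/37^1⌋ = ⌊1587/37⌋ = 42
  ⌊1587/37^2⌋ = ⌊1587/1369⌋ = 1
(the next term ⌊1587/37^3⌋ = 0, terminating the sum). Summing: v_37(1587!) = 42 + 1 = 43.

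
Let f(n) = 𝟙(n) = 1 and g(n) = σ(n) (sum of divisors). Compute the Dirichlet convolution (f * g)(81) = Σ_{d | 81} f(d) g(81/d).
(𝟙 * σ)(81) = 179

Divisors of 81: [1, 3, 9, 27, 81]. For each d | 81:
  d = 1: 𝟙(1) · σ(81/1) = 1 · 121 = 121
  d = 3: 𝟙(3) · σ(81/3) = 1 · 40 = 40
  d = 9: 𝟙(9) · σ(81/9) = 1 · 13 = 13
  d = 27: 𝟙(27) · σ(81/27) = 1 · 4 = 4
  d = 81: 𝟙(81) · σ(81/81) = 1 · 1 = 1
Summing: (𝟙 * σ)(81) = 121 + 40 + 13 + 4 + 1 = 179.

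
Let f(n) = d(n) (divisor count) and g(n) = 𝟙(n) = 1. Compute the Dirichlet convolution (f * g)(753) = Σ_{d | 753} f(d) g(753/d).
(d * 𝟙)(753) = 9

Divisors of 753: [1, 3, 251, 753]. For each d | 753:
  d = 1: d(1) · 𝟙(753/1) = 1 · 1 = 1
  d = 3: d(3) · 𝟙(753/3) = 2 · 1 = 2
  d = 251: d(251) · 𝟙(753/251) = 2 · 1 = 2
  d = 753: d(753) · 𝟙(753/753) = 4 · 1 = 4
Summing: (d * 𝟙)(753) = 1 + 2 + 2 + 4 = 9.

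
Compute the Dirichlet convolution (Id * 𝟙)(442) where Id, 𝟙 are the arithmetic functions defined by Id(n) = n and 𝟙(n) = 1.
(Id * 𝟙)(442) = 756

Divisors of 442: [1, 2, 13, 17, 26, 34, 221, 442]. For each d | 442:
  d = 1: Id(1) · 𝟙(442/1) = 1 · 1 = 1
  d = 2: Id(2) · 𝟙(442/2) = 2 · 1 = 2
  d = 13: Id(13) · 𝟙(442/13) = 13 · 1 = 13
  d = 17: Id(17) · 𝟙(442/17) = 17 · 1 = 17
  d = 26: Id(26) · 𝟙(442/26) = 26 · 1 = 26
  d = 34: Id(34) · 𝟙(442/34) = 34 · 1 = 34
  d = 221: Id(221) · 𝟙(442/221) = 221 · 1 = 221
  d = 442: Id(442) · 𝟙(442/442) = 442 · 1 = 442
Summing: (Id * 𝟙)(442) = 1 + 2 + 13 + 17 + 26 + 34 + 221 + 442 = 756.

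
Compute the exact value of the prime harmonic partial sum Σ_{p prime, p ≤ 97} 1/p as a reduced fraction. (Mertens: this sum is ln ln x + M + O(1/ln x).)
Σ 1/p = 4156517583588203716343221884611037839/2305567963945518424753102147331756070

π(97) = 25, so the primes ≤ 97 are [2, 3, 5, 7, 11, 13, 17, 19, 23, 29, 31, 37, 41, 43, 47, 53, 59, 61, 67, 71, 73, 79, 83, 89, 97]. Summing 1/p over these primes: 4156517583588203716343221884611037839/2305567963945518424753102147331756070 ≈ 1.8028. Mertens estimate ln ln(97) + 0.2615 ≈ 1.7820.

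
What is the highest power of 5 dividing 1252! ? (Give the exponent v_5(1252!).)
v_5(1252!) = 312

Legendre's formula: v_p(n!) = Σ_{k ≥ 1} ⌊n / p^k⌋. For p = 5, n = 1252, the terms are:
  ⌊1252/5^1⌋ = ⌊1252/5⌋ = 250
  ⌊1252/5^2⌋ = ⌊1252/25⌋ = 50
  ⌊1252/5^3⌋ = ⌊1252/125⌋ = 10
  ⌊1252/5^4⌋ = ⌊1252/625⌋ = 2
(the next term ⌊1252/5^5⌋ = 0, terminating the sum). Summing: v_5(1252!) = 250 + 50 + 10 + 2 = 312.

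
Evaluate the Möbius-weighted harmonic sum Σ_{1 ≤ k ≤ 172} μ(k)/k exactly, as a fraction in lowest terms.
Σ μ(k)/k = 976794744883260874795165001864511964953389627727401386703595517/962947420735983927056946215901134429196419130606213075415963491270

Values of μ(k) for 1 ≤ k ≤ 172: μ(1) = 1, μ(2) = -1, μ(3) = -1, μ(5) = -1, μ(6) = 1, μ(7) = -1, μ(10) = 1, μ(11) = -1, μ(13) = -1, μ(14) = 1, μ(15) = 1, μ(17) = -1, μ(19) = -1, μ(21) = 1, μ(22) = 1, μ(23) = -1, μ(26) = 1, μ(29) = -1, μ(30) = -1, μ(31) = -1, μ(33) = 1, μ(34) = 1, μ(35) = 1, μ(37) = -1, μ(38) = 1, μ(39) = 1, μ(41) = -1, μ(42) = -1, μ(43) = -1, μ(46) = 1, μ(47) = -1, μ(51) = 1, μ(53) = -1, μ(55) = 1, μ(57) = 1, μ(58) = 1, μ(59) = -1, μ(61) = -1, μ(62) = 1, μ(65) = 1, μ(66) = -1, μ(67) = -1, μ(69) = 1, μ(70) = -1, μ(71) = -1, μ(73) = -1, μ(74) = 1, μ(77) = 1, μ(78) = -1, μ(79) = -1, μ(82) = 1, μ(83) = -1, μ(85) = 1, μ(86) = 1, μ(87) = 1, μ(89) = -1, μ(91) = 1, μ(93) = 1, μ(94) = 1, μ(95) = 1, μ(97) = -1, μ(101) = -1, μ(102) = -1, μ(103) = -1, μ(105) = -1, μ(106) = 1, μ(107) = -1, μ(109) = -1, μ(110) = -1, μ(111) = 1, μ(113) = -1, μ(114) = -1, μ(115) = 1, μ(118) = 1, μ(119) = 1, μ(122) = 1, μ(123) = 1, μ(127) = -1, μ(129) = 1, μ(130) = -1, μ(131) = -1, μ(133) = 1, μ(134) = 1, μ(137) = -1, μ(138) = -1, μ(139) = -1, μ(141) = 1, μ(142) = 1, μ(143) = 1, μ(145) = 1, μ(146) = 1, μ(149) = -1, μ(151) = -1, μ(154) = -1, μ(155) = 1, μ(157) = -1, μ(158) = 1, μ(159) = 1, μ(161) = 1, μ(163) = -1, μ(165) = -1, μ(166) = 1, μ(167) = -1, μ(170) = -1, with μ = 0 on non-squarefree integers. Summing μ(k)/k for k where μ(k) ≠ 0 gives 976794744883260874795165001864511964953389627727401386703595517/962947420735983927056946215901134429196419130606213075415963491270 ≈ 0.0010. (PNT ⟺ this sum → 0 as n → ∞.)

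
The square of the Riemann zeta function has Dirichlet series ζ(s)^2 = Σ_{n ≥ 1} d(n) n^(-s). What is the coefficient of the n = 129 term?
d(129) = 4

ζ(s)^2 = (Σ 1/m^s)(Σ 1/k^s). The coefficient of 1/n^s in the product is the number of ordered pairs (m, k) with mk = n, which equals d(n). For n = 129, divisors are [1, 3, 43, 129], so d(129) = 4.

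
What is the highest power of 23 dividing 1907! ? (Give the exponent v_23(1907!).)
v_23(1907!) = 85

Legendre's formula: v_p(n!) = Σ_{k ≥ 1} ⌊n / p^k⌋. For p = 23, n = 1907, the terms are:
  ⌊1907/23^1⌋ = ⌊1907/23⌋ = 82
  ⌊1907/23^2⌋ = ⌊1907/529⌋ = 3
(the next term ⌊1907/23^3⌋ = 0, terminating the sum). Summing: v_23(1907!) = 82 + 3 = 85.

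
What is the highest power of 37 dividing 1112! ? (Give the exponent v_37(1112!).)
v_37(1112!) = 30

Legendre's formula: v_p(n!) = Σ_{k ≥ 1} ⌊n / p^k⌋. For p = 37, n = 1112, the terms are:
  ⌊1112/37^1⌋ = ⌊1112/37⌋ = 30
(the next term ⌊1112/37^2⌋ = 0, terminating the sum). Summing: v_37(1112!) = 30 = 30.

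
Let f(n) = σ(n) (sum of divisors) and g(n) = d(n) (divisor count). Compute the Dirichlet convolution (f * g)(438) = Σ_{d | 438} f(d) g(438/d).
(σ * d)(438) = 2280

Divisors of 438: [1, 2, 3, 6, 73, 146, 219, 438]. For each d | 438:
  d = 1: σ(1) · d(438/1) = 1 · 8 = 8
  d = 2: σ(2) · d(438/2) = 3 · 4 = 12
  d = 3: σ(3) · d(438/3) = 4 · 4 = 16
  d = 6: σ(6) · d(438/6) = 12 · 2 = 24
  d = 73: σ(73) · d(438/73) = 74 · 4 = 296
  d = 146: σ(146) · d(438/146) = 222 · 2 = 444
  d = 219: σ(219) · d(438/219) = 296 · 2 = 592
  d = 438: σ(438) · d(438/438) = 888 · 1 = 888
Summing: (σ * d)(438) = 8 + 12 + 16 + 24 + 296 + 444 + 592 + 888 = 2280.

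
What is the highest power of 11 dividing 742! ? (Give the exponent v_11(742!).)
v_11(742!) = 73

Legendre's formula: v_p(n!) = Σ_{k ≥ 1} ⌊n / p^k⌋. For p = 11, n = 742, the terms are:
  ⌊742/11^1⌋ = ⌊742/11⌋ = 67
  ⌊742/11^2⌋ = ⌊742/121⌋ = 6
(the next term ⌊742/11^3⌋ = 0, terminating the sum). Summing: v_11(742!) = 67 + 6 = 73.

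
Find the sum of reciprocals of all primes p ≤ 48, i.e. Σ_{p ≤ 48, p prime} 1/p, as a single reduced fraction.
Σ 1/p = 1021729465586766997/614889782588491410

π(48) = 15, so the primes ≤ 48 are [2, 3, 5, 7, 11, 13, 17, 19, 23, 29, 31, 37, 41, 43, 47]. Summing 1/p over these primes: 1021729465586766997/614889782588491410 ≈ 1.6616. Mertens estimate ln ln(48) + 0.2615 ≈ 1.6151.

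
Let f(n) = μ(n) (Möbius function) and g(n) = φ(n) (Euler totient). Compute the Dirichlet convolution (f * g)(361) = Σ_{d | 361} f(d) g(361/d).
(μ * φ)(361) = 324

Divisors of 361: [1, 19, 361]. For each d | 361:
  d = 1: μ(1) · φ(361/1) = 1 · 342 = 342
  d = 19: μ(19) · φ(361/19) = -1 · 18 = -18
  d = 361: μ(361) · φ(361/361) = 0 · 1 = 0
Summing: (μ * φ)(361) = 342 + -18 + 0 = 324.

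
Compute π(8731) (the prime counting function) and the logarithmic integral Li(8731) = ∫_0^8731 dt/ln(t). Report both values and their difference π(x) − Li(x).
π(8731) = 1088;  Li(8731) ≈ 1107.36;  π(x) − Li(x) ≈ -19.36.

Direct count of primes ≤ 8731 gives π(8731) = 1088. Numerical evaluation of the logarithmic integral gives Li(8731) ≈ 1107.36. The difference π(x) − Li(x) ≈ -19.36 is typically negative for small/moderate x (Li(x) overestimates), though Littlewood's theorem shows this sign changes infinitely often.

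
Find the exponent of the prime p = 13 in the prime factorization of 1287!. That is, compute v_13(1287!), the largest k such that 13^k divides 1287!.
v_13(1287!) = 106

Legendre's formula: v_p(n!) = Σ_{k ≥ 1} ⌊n / p^k⌋. For p = 13, n = 1287, the terms are:
  ⌊1287/13^1⌋ = ⌊1287/13⌋ = 99
  ⌊1287/13^2⌋ = ⌊1287/169⌋ = 7
(the next term ⌊1287/13^3⌋ = 0, terminating the sum). Summing: v_13(1287!) = 99 + 7 = 106.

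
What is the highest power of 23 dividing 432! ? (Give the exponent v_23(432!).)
v_23(432!) = 18

Legendre's formula: v_p(n!) = Σ_{k ≥ 1} ⌊n / p^k⌋. For p = 23, n = 432, the terms are:
  ⌊432/23^1⌋ = ⌊432/23⌋ = 18
(the next term ⌊432/23^2⌋ = 0, terminating the sum). Summing: v_23(432!) = 18 = 18.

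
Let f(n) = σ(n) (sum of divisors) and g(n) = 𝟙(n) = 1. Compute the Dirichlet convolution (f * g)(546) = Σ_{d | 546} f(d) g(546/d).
(σ * 𝟙)(546) = 2700

Divisors of 546: [1, 2, 3, 6, 7, 13, 14, 21, 26, 39, 42, 78, 91, 182, 273, 546]. For each d | 546:
  d = 1: σ(1) · 𝟙(546/1) = 1 · 1 = 1
  d = 2: σ(2) · 𝟙(546/2) = 3 · 1 = 3
  d = 3: σ(3) · 𝟙(546/3) = 4 · 1 = 4
  d = 6: σ(6) · 𝟙(546/6) = 12 · 1 = 12
  d = 7: σ(7) · 𝟙(546/7) = 8 · 1 = 8
  d = 13: σ(13) · 𝟙(546/13) = 14 · 1 = 14
  d = 14: σ(14) · 𝟙(546/14) = 24 · 1 = 24
  d = 21: σ(21) · 𝟙(546/21) = 32 · 1 = 32
  d = 26: σ(26) · 𝟙(546/26) = 42 · 1 = 42
  d = 39: σ(39) · 𝟙(546/39) = 56 · 1 = 56
  d = 42: σ(42) · 𝟙(546/42) = 96 · 1 = 96
  d = 78: σ(78) · 𝟙(546/78) = 168 · 1 = 168
  d = 91: σ(91) · 𝟙(546/91) = 112 · 1 = 112
  d = 182: σ(182) · 𝟙(546/182) = 336 · 1 = 336
  d = 273: σ(273) · 𝟙(546/273) = 448 · 1 = 448
  d = 546: σ(546) · 𝟙(546/546) = 1344 · 1 = 1344
Summing: (σ * 𝟙)(546) = 1 + 3 + 4 + 12 + 8 + 14 + 24 + 32 + 42 + 56 + 96 + 168 + 112 + 336 + 448 + 1344 = 2700.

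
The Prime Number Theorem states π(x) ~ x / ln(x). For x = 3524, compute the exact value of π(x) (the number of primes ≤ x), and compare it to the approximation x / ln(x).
π(3524) = 491;  x/ln(x) ≈ 431.47;  relative error ≈ 12.12%.

Directly count primes up to 3524: π(3524) = 491. The PNT approximation gives 3524/ln(3524) ≈ 3524/8.16735 ≈ 431.47. Relative error (π(x) − x/ln(x)) / π(x) ≈ 12.12%; the approximation is known to undercount slightly (Li(x) is a better estimate).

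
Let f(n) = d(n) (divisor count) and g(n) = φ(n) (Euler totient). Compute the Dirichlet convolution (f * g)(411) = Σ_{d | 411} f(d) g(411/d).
(d * φ)(411) = 552

Divisors of 411: [1, 3, 137, 411]. For each d | 411:
  d = 1: d(1) · φ(411/1) = 1 · 272 = 272
  d = 3: d(3) · φ(411/3) = 2 · 136 = 272
  d = 137: d(137) · φ(411/137) = 2 · 2 = 4
  d = 411: d(411) · φ(411/411) = 4 · 1 = 4
Summing: (d * φ)(411) = 272 + 272 + 4 + 4 = 552.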